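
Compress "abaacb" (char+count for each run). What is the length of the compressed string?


Input: abaacb
Runs:
  'a' x 1 => "a1"
  'b' x 1 => "b1"
  'a' x 2 => "a2"
  'c' x 1 => "c1"
  'b' x 1 => "b1"
Compressed: "a1b1a2c1b1"
Compressed length: 10

10


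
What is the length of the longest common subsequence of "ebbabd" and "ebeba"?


LCS of "ebbabd" and "ebeba"
DP table:
           e    b    e    b    a
      0    0    0    0    0    0
  e   0    1    1    1    1    1
  b   0    1    2    2    2    2
  b   0    1    2    2    3    3
  a   0    1    2    2    3    4
  b   0    1    2    2    3    4
  d   0    1    2    2    3    4
LCS length = dp[6][5] = 4

4


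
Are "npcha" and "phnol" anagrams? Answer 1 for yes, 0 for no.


Strings: "npcha", "phnol"
Sorted first:  achnp
Sorted second: hlnop
Differ at position 0: 'a' vs 'h' => not anagrams

0


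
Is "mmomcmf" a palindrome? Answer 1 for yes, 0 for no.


Input: mmomcmf
Reversed: fmcmomm
  Compare pos 0 ('m') with pos 6 ('f'): MISMATCH
  Compare pos 1 ('m') with pos 5 ('m'): match
  Compare pos 2 ('o') with pos 4 ('c'): MISMATCH
Result: not a palindrome

0


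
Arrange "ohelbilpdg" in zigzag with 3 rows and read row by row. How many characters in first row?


Zigzag "ohelbilpdg" into 3 rows:
Placing characters:
  'o' => row 0
  'h' => row 1
  'e' => row 2
  'l' => row 1
  'b' => row 0
  'i' => row 1
  'l' => row 2
  'p' => row 1
  'd' => row 0
  'g' => row 1
Rows:
  Row 0: "obd"
  Row 1: "hlipg"
  Row 2: "el"
First row length: 3

3


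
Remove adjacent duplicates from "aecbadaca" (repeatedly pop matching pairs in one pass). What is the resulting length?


Input: aecbadaca
Stack-based adjacent duplicate removal:
  Read 'a': push. Stack: a
  Read 'e': push. Stack: ae
  Read 'c': push. Stack: aec
  Read 'b': push. Stack: aecb
  Read 'a': push. Stack: aecba
  Read 'd': push. Stack: aecbad
  Read 'a': push. Stack: aecbada
  Read 'c': push. Stack: aecbadac
  Read 'a': push. Stack: aecbadaca
Final stack: "aecbadaca" (length 9)

9


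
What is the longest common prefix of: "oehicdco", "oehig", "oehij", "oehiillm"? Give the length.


Words: oehicdco, oehig, oehij, oehiillm
  Position 0: all 'o' => match
  Position 1: all 'e' => match
  Position 2: all 'h' => match
  Position 3: all 'i' => match
  Position 4: ('c', 'g', 'j', 'i') => mismatch, stop
LCP = "oehi" (length 4)

4


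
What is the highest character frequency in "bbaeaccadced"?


Input: bbaeaccadced
Character counts:
  'a': 3
  'b': 2
  'c': 3
  'd': 2
  'e': 2
Maximum frequency: 3

3


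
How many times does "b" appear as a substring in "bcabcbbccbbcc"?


Searching for "b" in "bcabcbbccbbcc"
Scanning each position:
  Position 0: "b" => MATCH
  Position 1: "c" => no
  Position 2: "a" => no
  Position 3: "b" => MATCH
  Position 4: "c" => no
  Position 5: "b" => MATCH
  Position 6: "b" => MATCH
  Position 7: "c" => no
  Position 8: "c" => no
  Position 9: "b" => MATCH
  Position 10: "b" => MATCH
  Position 11: "c" => no
  Position 12: "c" => no
Total occurrences: 6

6


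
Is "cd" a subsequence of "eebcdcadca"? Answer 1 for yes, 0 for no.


Check if "cd" is a subsequence of "eebcdcadca"
Greedy scan:
  Position 0 ('e'): no match needed
  Position 1 ('e'): no match needed
  Position 2 ('b'): no match needed
  Position 3 ('c'): matches sub[0] = 'c'
  Position 4 ('d'): matches sub[1] = 'd'
  Position 5 ('c'): no match needed
  Position 6 ('a'): no match needed
  Position 7 ('d'): no match needed
  Position 8 ('c'): no match needed
  Position 9 ('a'): no match needed
All 2 characters matched => is a subsequence

1


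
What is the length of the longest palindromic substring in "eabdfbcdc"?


Input: "eabdfbcdc"
Checking substrings for palindromes:
  [6:9] "cdc" (len 3) => palindrome
Longest palindromic substring: "cdc" with length 3

3


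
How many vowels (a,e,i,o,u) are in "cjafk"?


Input: cjafk
Checking each character:
  'c' at position 0: consonant
  'j' at position 1: consonant
  'a' at position 2: vowel (running total: 1)
  'f' at position 3: consonant
  'k' at position 4: consonant
Total vowels: 1

1


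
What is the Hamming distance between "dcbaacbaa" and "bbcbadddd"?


Comparing "dcbaacbaa" and "bbcbadddd" position by position:
  Position 0: 'd' vs 'b' => differ
  Position 1: 'c' vs 'b' => differ
  Position 2: 'b' vs 'c' => differ
  Position 3: 'a' vs 'b' => differ
  Position 4: 'a' vs 'a' => same
  Position 5: 'c' vs 'd' => differ
  Position 6: 'b' vs 'd' => differ
  Position 7: 'a' vs 'd' => differ
  Position 8: 'a' vs 'd' => differ
Total differences (Hamming distance): 8

8


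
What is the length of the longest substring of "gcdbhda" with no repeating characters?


Input: "gcdbhda"
Sliding window (track last position of each char):
  Position 0 ('g'): window [0,0] length 1 -- new best
  Position 1 ('c'): window [0,1] length 2 -- new best
  Position 2 ('d'): window [0,2] length 3 -- new best
  Position 3 ('b'): window [0,3] length 4 -- new best
  Position 4 ('h'): window [0,4] length 5 -- new best
  Position 5 ('d'): repeat (last at 2), move window start to 3
  Position 5 ('d'): window [3,5] length 3
  Position 6 ('a'): window [3,6] length 4
Longest substring with no repeats: "gcdbh" with length 5

5


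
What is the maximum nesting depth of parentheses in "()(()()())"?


Input: "()(()()())"
Tracking depth:
  Position 0 '(': depth becomes 1
  Position 1 ')': depth becomes 0
  Position 2 '(': depth becomes 1
  Position 3 '(': depth becomes 2
  Position 4 ')': depth becomes 1
  Position 5 '(': depth becomes 2
  Position 6 ')': depth becomes 1
  Position 7 '(': depth becomes 2
  Position 8 ')': depth becomes 1
  Position 9 ')': depth becomes 0
Maximum depth reached: 2

2


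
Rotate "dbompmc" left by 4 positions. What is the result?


Input: "dbompmc", rotate left by 4
First 4 characters: "dbom"
Remaining characters: "pmc"
Concatenate remaining + first: "pmc" + "dbom" = "pmcdbom"

pmcdbom


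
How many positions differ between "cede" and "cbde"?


Comparing "cede" and "cbde" position by position:
  Position 0: 'c' vs 'c' => same
  Position 1: 'e' vs 'b' => DIFFER
  Position 2: 'd' vs 'd' => same
  Position 3: 'e' vs 'e' => same
Positions that differ: 1

1


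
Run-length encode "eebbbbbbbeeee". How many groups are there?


Input: eebbbbbbbeeee
Scanning for consecutive runs:
  Group 1: 'e' x 2 (positions 0-1)
  Group 2: 'b' x 7 (positions 2-8)
  Group 3: 'e' x 4 (positions 9-12)
Total groups: 3

3


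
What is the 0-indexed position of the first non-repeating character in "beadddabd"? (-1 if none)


Input: beadddabd
Character frequencies:
  'a': 2
  'b': 2
  'd': 4
  'e': 1
Scanning left to right for freq == 1:
  Position 0 ('b'): freq=2, skip
  Position 1 ('e'): unique! => answer = 1

1


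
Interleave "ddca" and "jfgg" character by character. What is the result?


Interleaving "ddca" and "jfgg":
  Position 0: 'd' from first, 'j' from second => "dj"
  Position 1: 'd' from first, 'f' from second => "df"
  Position 2: 'c' from first, 'g' from second => "cg"
  Position 3: 'a' from first, 'g' from second => "ag"
Result: djdfcgag

djdfcgag


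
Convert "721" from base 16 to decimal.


Input: "721" in base 16
Positional expansion:
  Digit '7' (value 7) x 16^2 = 1792
  Digit '2' (value 2) x 16^1 = 32
  Digit '1' (value 1) x 16^0 = 1
Sum = 1825

1825


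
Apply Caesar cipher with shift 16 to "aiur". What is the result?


Caesar cipher: shift "aiur" by 16
  'a' (pos 0) + 16 = pos 16 = 'q'
  'i' (pos 8) + 16 = pos 24 = 'y'
  'u' (pos 20) + 16 = pos 10 = 'k'
  'r' (pos 17) + 16 = pos 7 = 'h'
Result: qykh

qykh


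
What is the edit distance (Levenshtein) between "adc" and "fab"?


Computing edit distance: "adc" -> "fab"
DP table:
           f    a    b
      0    1    2    3
  a   1    1    1    2
  d   2    2    2    2
  c   3    3    3    3
Edit distance = dp[3][3] = 3

3


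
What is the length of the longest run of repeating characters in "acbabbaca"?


Input: "acbabbaca"
Scanning for longest run:
  Position 1 ('c'): new char, reset run to 1
  Position 2 ('b'): new char, reset run to 1
  Position 3 ('a'): new char, reset run to 1
  Position 4 ('b'): new char, reset run to 1
  Position 5 ('b'): continues run of 'b', length=2
  Position 6 ('a'): new char, reset run to 1
  Position 7 ('c'): new char, reset run to 1
  Position 8 ('a'): new char, reset run to 1
Longest run: 'b' with length 2

2


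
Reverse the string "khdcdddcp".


Input: khdcdddcp
Reading characters right to left:
  Position 8: 'p'
  Position 7: 'c'
  Position 6: 'd'
  Position 5: 'd'
  Position 4: 'd'
  Position 3: 'c'
  Position 2: 'd'
  Position 1: 'h'
  Position 0: 'k'
Reversed: pcdddcdhk

pcdddcdhk


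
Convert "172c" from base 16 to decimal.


Input: "172c" in base 16
Positional expansion:
  Digit '1' (value 1) x 16^3 = 4096
  Digit '7' (value 7) x 16^2 = 1792
  Digit '2' (value 2) x 16^1 = 32
  Digit 'c' (value 12) x 16^0 = 12
Sum = 5932

5932


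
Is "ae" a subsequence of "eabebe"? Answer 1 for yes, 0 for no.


Check if "ae" is a subsequence of "eabebe"
Greedy scan:
  Position 0 ('e'): no match needed
  Position 1 ('a'): matches sub[0] = 'a'
  Position 2 ('b'): no match needed
  Position 3 ('e'): matches sub[1] = 'e'
  Position 4 ('b'): no match needed
  Position 5 ('e'): no match needed
All 2 characters matched => is a subsequence

1


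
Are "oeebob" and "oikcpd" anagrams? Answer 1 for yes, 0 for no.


Strings: "oeebob", "oikcpd"
Sorted first:  bbeeoo
Sorted second: cdikop
Differ at position 0: 'b' vs 'c' => not anagrams

0


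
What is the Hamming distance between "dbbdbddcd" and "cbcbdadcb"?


Comparing "dbbdbddcd" and "cbcbdadcb" position by position:
  Position 0: 'd' vs 'c' => differ
  Position 1: 'b' vs 'b' => same
  Position 2: 'b' vs 'c' => differ
  Position 3: 'd' vs 'b' => differ
  Position 4: 'b' vs 'd' => differ
  Position 5: 'd' vs 'a' => differ
  Position 6: 'd' vs 'd' => same
  Position 7: 'c' vs 'c' => same
  Position 8: 'd' vs 'b' => differ
Total differences (Hamming distance): 6

6


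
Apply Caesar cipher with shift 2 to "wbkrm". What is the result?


Caesar cipher: shift "wbkrm" by 2
  'w' (pos 22) + 2 = pos 24 = 'y'
  'b' (pos 1) + 2 = pos 3 = 'd'
  'k' (pos 10) + 2 = pos 12 = 'm'
  'r' (pos 17) + 2 = pos 19 = 't'
  'm' (pos 12) + 2 = pos 14 = 'o'
Result: ydmto

ydmto


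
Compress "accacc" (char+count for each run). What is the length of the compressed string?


Input: accacc
Runs:
  'a' x 1 => "a1"
  'c' x 2 => "c2"
  'a' x 1 => "a1"
  'c' x 2 => "c2"
Compressed: "a1c2a1c2"
Compressed length: 8

8


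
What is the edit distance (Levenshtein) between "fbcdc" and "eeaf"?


Computing edit distance: "fbcdc" -> "eeaf"
DP table:
           e    e    a    f
      0    1    2    3    4
  f   1    1    2    3    3
  b   2    2    2    3    4
  c   3    3    3    3    4
  d   4    4    4    4    4
  c   5    5    5    5    5
Edit distance = dp[5][4] = 5

5


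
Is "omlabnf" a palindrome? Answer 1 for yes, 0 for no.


Input: omlabnf
Reversed: fnbalmo
  Compare pos 0 ('o') with pos 6 ('f'): MISMATCH
  Compare pos 1 ('m') with pos 5 ('n'): MISMATCH
  Compare pos 2 ('l') with pos 4 ('b'): MISMATCH
Result: not a palindrome

0


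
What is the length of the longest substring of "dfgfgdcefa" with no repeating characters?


Input: "dfgfgdcefa"
Sliding window (track last position of each char):
  Position 0 ('d'): window [0,0] length 1 -- new best
  Position 1 ('f'): window [0,1] length 2 -- new best
  Position 2 ('g'): window [0,2] length 3 -- new best
  Position 3 ('f'): repeat (last at 1), move window start to 2
  Position 3 ('f'): window [2,3] length 2
  Position 4 ('g'): repeat (last at 2), move window start to 3
  Position 4 ('g'): window [3,4] length 2
  Position 5 ('d'): window [3,5] length 3
  Position 6 ('c'): window [3,6] length 4 -- new best
  Position 7 ('e'): window [3,7] length 5 -- new best
  Position 8 ('f'): repeat (last at 3), move window start to 4
  Position 8 ('f'): window [4,8] length 5
  Position 9 ('a'): window [4,9] length 6 -- new best
Longest substring with no repeats: "gdcefa" with length 6

6


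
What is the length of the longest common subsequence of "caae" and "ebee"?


LCS of "caae" and "ebee"
DP table:
           e    b    e    e
      0    0    0    0    0
  c   0    0    0    0    0
  a   0    0    0    0    0
  a   0    0    0    0    0
  e   0    1    1    1    1
LCS length = dp[4][4] = 1

1


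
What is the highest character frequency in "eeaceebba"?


Input: eeaceebba
Character counts:
  'a': 2
  'b': 2
  'c': 1
  'e': 4
Maximum frequency: 4

4


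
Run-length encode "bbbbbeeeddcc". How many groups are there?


Input: bbbbbeeeddcc
Scanning for consecutive runs:
  Group 1: 'b' x 5 (positions 0-4)
  Group 2: 'e' x 3 (positions 5-7)
  Group 3: 'd' x 2 (positions 8-9)
  Group 4: 'c' x 2 (positions 10-11)
Total groups: 4

4


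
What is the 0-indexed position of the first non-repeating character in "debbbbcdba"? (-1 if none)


Input: debbbbcdba
Character frequencies:
  'a': 1
  'b': 5
  'c': 1
  'd': 2
  'e': 1
Scanning left to right for freq == 1:
  Position 0 ('d'): freq=2, skip
  Position 1 ('e'): unique! => answer = 1

1


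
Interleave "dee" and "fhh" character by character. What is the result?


Interleaving "dee" and "fhh":
  Position 0: 'd' from first, 'f' from second => "df"
  Position 1: 'e' from first, 'h' from second => "eh"
  Position 2: 'e' from first, 'h' from second => "eh"
Result: dfeheh

dfeheh


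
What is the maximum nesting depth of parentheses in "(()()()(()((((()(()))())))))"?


Input: "(()()()(()((((()(()))())))))"
Tracking depth:
  Position 0 '(': depth becomes 1
  Position 1 '(': depth becomes 2
  Position 2 ')': depth becomes 1
  Position 3 '(': depth becomes 2
  Position 4 ')': depth becomes 1
  Position 5 '(': depth becomes 2
  Position 6 ')': depth becomes 1
  Position 7 '(': depth becomes 2
  Position 8 '(': depth becomes 3
  Position 9 ')': depth becomes 2
  Position 10 '(': depth becomes 3
  Position 11 '(': depth becomes 4
  Position 12 '(': depth becomes 5
  Position 13 '(': depth becomes 6
  Position 14 '(': depth becomes 7
  Position 15 ')': depth becomes 6
  Position 16 '(': depth becomes 7
  Position 17 '(': depth becomes 8
  Position 18 ')': depth becomes 7
  Position 19 ')': depth becomes 6
  Position 20 ')': depth becomes 5
  Position 21 '(': depth becomes 6
  Position 22 ')': depth becomes 5
  Position 23 ')': depth becomes 4
  Position 24 ')': depth becomes 3
  Position 25 ')': depth becomes 2
  Position 26 ')': depth becomes 1
  Position 27 ')': depth becomes 0
Maximum depth reached: 8

8


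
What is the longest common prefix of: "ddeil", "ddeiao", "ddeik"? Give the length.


Words: ddeil, ddeiao, ddeik
  Position 0: all 'd' => match
  Position 1: all 'd' => match
  Position 2: all 'e' => match
  Position 3: all 'i' => match
  Position 4: ('l', 'a', 'k') => mismatch, stop
LCP = "ddei" (length 4)

4


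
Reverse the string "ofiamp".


Input: ofiamp
Reading characters right to left:
  Position 5: 'p'
  Position 4: 'm'
  Position 3: 'a'
  Position 2: 'i'
  Position 1: 'f'
  Position 0: 'o'
Reversed: pmaifo

pmaifo


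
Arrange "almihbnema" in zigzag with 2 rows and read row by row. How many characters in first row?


Zigzag "almihbnema" into 2 rows:
Placing characters:
  'a' => row 0
  'l' => row 1
  'm' => row 0
  'i' => row 1
  'h' => row 0
  'b' => row 1
  'n' => row 0
  'e' => row 1
  'm' => row 0
  'a' => row 1
Rows:
  Row 0: "amhnm"
  Row 1: "libea"
First row length: 5

5


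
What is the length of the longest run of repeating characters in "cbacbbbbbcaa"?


Input: "cbacbbbbbcaa"
Scanning for longest run:
  Position 1 ('b'): new char, reset run to 1
  Position 2 ('a'): new char, reset run to 1
  Position 3 ('c'): new char, reset run to 1
  Position 4 ('b'): new char, reset run to 1
  Position 5 ('b'): continues run of 'b', length=2
  Position 6 ('b'): continues run of 'b', length=3
  Position 7 ('b'): continues run of 'b', length=4
  Position 8 ('b'): continues run of 'b', length=5
  Position 9 ('c'): new char, reset run to 1
  Position 10 ('a'): new char, reset run to 1
  Position 11 ('a'): continues run of 'a', length=2
Longest run: 'b' with length 5

5


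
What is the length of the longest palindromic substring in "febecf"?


Input: "febecf"
Checking substrings for palindromes:
  [1:4] "ebe" (len 3) => palindrome
Longest palindromic substring: "ebe" with length 3

3


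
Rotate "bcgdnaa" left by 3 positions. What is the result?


Input: "bcgdnaa", rotate left by 3
First 3 characters: "bcg"
Remaining characters: "dnaa"
Concatenate remaining + first: "dnaa" + "bcg" = "dnaabcg"

dnaabcg


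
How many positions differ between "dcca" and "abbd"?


Comparing "dcca" and "abbd" position by position:
  Position 0: 'd' vs 'a' => DIFFER
  Position 1: 'c' vs 'b' => DIFFER
  Position 2: 'c' vs 'b' => DIFFER
  Position 3: 'a' vs 'd' => DIFFER
Positions that differ: 4

4


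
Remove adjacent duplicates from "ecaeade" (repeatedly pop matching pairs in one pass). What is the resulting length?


Input: ecaeade
Stack-based adjacent duplicate removal:
  Read 'e': push. Stack: e
  Read 'c': push. Stack: ec
  Read 'a': push. Stack: eca
  Read 'e': push. Stack: ecae
  Read 'a': push. Stack: ecaea
  Read 'd': push. Stack: ecaead
  Read 'e': push. Stack: ecaeade
Final stack: "ecaeade" (length 7)

7


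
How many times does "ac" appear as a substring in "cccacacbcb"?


Searching for "ac" in "cccacacbcb"
Scanning each position:
  Position 0: "cc" => no
  Position 1: "cc" => no
  Position 2: "ca" => no
  Position 3: "ac" => MATCH
  Position 4: "ca" => no
  Position 5: "ac" => MATCH
  Position 6: "cb" => no
  Position 7: "bc" => no
  Position 8: "cb" => no
Total occurrences: 2

2


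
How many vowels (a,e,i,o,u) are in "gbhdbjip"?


Input: gbhdbjip
Checking each character:
  'g' at position 0: consonant
  'b' at position 1: consonant
  'h' at position 2: consonant
  'd' at position 3: consonant
  'b' at position 4: consonant
  'j' at position 5: consonant
  'i' at position 6: vowel (running total: 1)
  'p' at position 7: consonant
Total vowels: 1

1


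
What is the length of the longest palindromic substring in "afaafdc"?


Input: "afaafdc"
Checking substrings for palindromes:
  [1:5] "faaf" (len 4) => palindrome
  [0:3] "afa" (len 3) => palindrome
  [2:4] "aa" (len 2) => palindrome
Longest palindromic substring: "faaf" with length 4

4


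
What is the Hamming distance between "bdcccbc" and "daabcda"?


Comparing "bdcccbc" and "daabcda" position by position:
  Position 0: 'b' vs 'd' => differ
  Position 1: 'd' vs 'a' => differ
  Position 2: 'c' vs 'a' => differ
  Position 3: 'c' vs 'b' => differ
  Position 4: 'c' vs 'c' => same
  Position 5: 'b' vs 'd' => differ
  Position 6: 'c' vs 'a' => differ
Total differences (Hamming distance): 6

6


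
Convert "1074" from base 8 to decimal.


Input: "1074" in base 8
Positional expansion:
  Digit '1' (value 1) x 8^3 = 512
  Digit '0' (value 0) x 8^2 = 0
  Digit '7' (value 7) x 8^1 = 56
  Digit '4' (value 4) x 8^0 = 4
Sum = 572

572


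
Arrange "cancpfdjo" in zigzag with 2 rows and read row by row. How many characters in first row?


Zigzag "cancpfdjo" into 2 rows:
Placing characters:
  'c' => row 0
  'a' => row 1
  'n' => row 0
  'c' => row 1
  'p' => row 0
  'f' => row 1
  'd' => row 0
  'j' => row 1
  'o' => row 0
Rows:
  Row 0: "cnpdo"
  Row 1: "acfj"
First row length: 5

5


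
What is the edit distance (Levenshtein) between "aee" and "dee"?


Computing edit distance: "aee" -> "dee"
DP table:
           d    e    e
      0    1    2    3
  a   1    1    2    3
  e   2    2    1    2
  e   3    3    2    1
Edit distance = dp[3][3] = 1

1


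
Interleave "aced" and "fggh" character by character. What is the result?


Interleaving "aced" and "fggh":
  Position 0: 'a' from first, 'f' from second => "af"
  Position 1: 'c' from first, 'g' from second => "cg"
  Position 2: 'e' from first, 'g' from second => "eg"
  Position 3: 'd' from first, 'h' from second => "dh"
Result: afcgegdh

afcgegdh


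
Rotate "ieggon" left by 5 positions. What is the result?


Input: "ieggon", rotate left by 5
First 5 characters: "ieggo"
Remaining characters: "n"
Concatenate remaining + first: "n" + "ieggo" = "nieggo"

nieggo


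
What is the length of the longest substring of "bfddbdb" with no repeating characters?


Input: "bfddbdb"
Sliding window (track last position of each char):
  Position 0 ('b'): window [0,0] length 1 -- new best
  Position 1 ('f'): window [0,1] length 2 -- new best
  Position 2 ('d'): window [0,2] length 3 -- new best
  Position 3 ('d'): repeat (last at 2), move window start to 3
  Position 3 ('d'): window [3,3] length 1
  Position 4 ('b'): window [3,4] length 2
  Position 5 ('d'): repeat (last at 3), move window start to 4
  Position 5 ('d'): window [4,5] length 2
  Position 6 ('b'): repeat (last at 4), move window start to 5
  Position 6 ('b'): window [5,6] length 2
Longest substring with no repeats: "bfd" with length 3

3


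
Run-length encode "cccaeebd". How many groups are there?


Input: cccaeebd
Scanning for consecutive runs:
  Group 1: 'c' x 3 (positions 0-2)
  Group 2: 'a' x 1 (positions 3-3)
  Group 3: 'e' x 2 (positions 4-5)
  Group 4: 'b' x 1 (positions 6-6)
  Group 5: 'd' x 1 (positions 7-7)
Total groups: 5

5


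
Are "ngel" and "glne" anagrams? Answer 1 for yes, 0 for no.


Strings: "ngel", "glne"
Sorted first:  egln
Sorted second: egln
Sorted forms match => anagrams

1


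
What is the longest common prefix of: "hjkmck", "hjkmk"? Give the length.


Words: hjkmck, hjkmk
  Position 0: all 'h' => match
  Position 1: all 'j' => match
  Position 2: all 'k' => match
  Position 3: all 'm' => match
  Position 4: ('c', 'k') => mismatch, stop
LCP = "hjkm" (length 4)

4


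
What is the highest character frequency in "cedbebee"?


Input: cedbebee
Character counts:
  'b': 2
  'c': 1
  'd': 1
  'e': 4
Maximum frequency: 4

4


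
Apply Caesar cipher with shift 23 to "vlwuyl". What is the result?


Caesar cipher: shift "vlwuyl" by 23
  'v' (pos 21) + 23 = pos 18 = 's'
  'l' (pos 11) + 23 = pos 8 = 'i'
  'w' (pos 22) + 23 = pos 19 = 't'
  'u' (pos 20) + 23 = pos 17 = 'r'
  'y' (pos 24) + 23 = pos 21 = 'v'
  'l' (pos 11) + 23 = pos 8 = 'i'
Result: sitrvi

sitrvi


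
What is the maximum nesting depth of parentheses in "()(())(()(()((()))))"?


Input: "()(())(()(()((()))))"
Tracking depth:
  Position 0 '(': depth becomes 1
  Position 1 ')': depth becomes 0
  Position 2 '(': depth becomes 1
  Position 3 '(': depth becomes 2
  Position 4 ')': depth becomes 1
  Position 5 ')': depth becomes 0
  Position 6 '(': depth becomes 1
  Position 7 '(': depth becomes 2
  Position 8 ')': depth becomes 1
  Position 9 '(': depth becomes 2
  Position 10 '(': depth becomes 3
  Position 11 ')': depth becomes 2
  Position 12 '(': depth becomes 3
  Position 13 '(': depth becomes 4
  Position 14 '(': depth becomes 5
  Position 15 ')': depth becomes 4
  Position 16 ')': depth becomes 3
  Position 17 ')': depth becomes 2
  Position 18 ')': depth becomes 1
  Position 19 ')': depth becomes 0
Maximum depth reached: 5

5


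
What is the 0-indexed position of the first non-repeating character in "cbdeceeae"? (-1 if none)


Input: cbdeceeae
Character frequencies:
  'a': 1
  'b': 1
  'c': 2
  'd': 1
  'e': 4
Scanning left to right for freq == 1:
  Position 0 ('c'): freq=2, skip
  Position 1 ('b'): unique! => answer = 1

1


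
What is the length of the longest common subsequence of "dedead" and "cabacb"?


LCS of "dedead" and "cabacb"
DP table:
           c    a    b    a    c    b
      0    0    0    0    0    0    0
  d   0    0    0    0    0    0    0
  e   0    0    0    0    0    0    0
  d   0    0    0    0    0    0    0
  e   0    0    0    0    0    0    0
  a   0    0    1    1    1    1    1
  d   0    0    1    1    1    1    1
LCS length = dp[6][6] = 1

1


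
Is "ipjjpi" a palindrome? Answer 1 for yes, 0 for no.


Input: ipjjpi
Reversed: ipjjpi
  Compare pos 0 ('i') with pos 5 ('i'): match
  Compare pos 1 ('p') with pos 4 ('p'): match
  Compare pos 2 ('j') with pos 3 ('j'): match
Result: palindrome

1


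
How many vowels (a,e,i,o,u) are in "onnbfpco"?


Input: onnbfpco
Checking each character:
  'o' at position 0: vowel (running total: 1)
  'n' at position 1: consonant
  'n' at position 2: consonant
  'b' at position 3: consonant
  'f' at position 4: consonant
  'p' at position 5: consonant
  'c' at position 6: consonant
  'o' at position 7: vowel (running total: 2)
Total vowels: 2

2


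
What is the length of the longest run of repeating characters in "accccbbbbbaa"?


Input: "accccbbbbbaa"
Scanning for longest run:
  Position 1 ('c'): new char, reset run to 1
  Position 2 ('c'): continues run of 'c', length=2
  Position 3 ('c'): continues run of 'c', length=3
  Position 4 ('c'): continues run of 'c', length=4
  Position 5 ('b'): new char, reset run to 1
  Position 6 ('b'): continues run of 'b', length=2
  Position 7 ('b'): continues run of 'b', length=3
  Position 8 ('b'): continues run of 'b', length=4
  Position 9 ('b'): continues run of 'b', length=5
  Position 10 ('a'): new char, reset run to 1
  Position 11 ('a'): continues run of 'a', length=2
Longest run: 'b' with length 5

5


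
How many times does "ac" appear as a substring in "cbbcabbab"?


Searching for "ac" in "cbbcabbab"
Scanning each position:
  Position 0: "cb" => no
  Position 1: "bb" => no
  Position 2: "bc" => no
  Position 3: "ca" => no
  Position 4: "ab" => no
  Position 5: "bb" => no
  Position 6: "ba" => no
  Position 7: "ab" => no
Total occurrences: 0

0


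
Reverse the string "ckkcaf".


Input: ckkcaf
Reading characters right to left:
  Position 5: 'f'
  Position 4: 'a'
  Position 3: 'c'
  Position 2: 'k'
  Position 1: 'k'
  Position 0: 'c'
Reversed: fackkc

fackkc


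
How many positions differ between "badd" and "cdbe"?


Comparing "badd" and "cdbe" position by position:
  Position 0: 'b' vs 'c' => DIFFER
  Position 1: 'a' vs 'd' => DIFFER
  Position 2: 'd' vs 'b' => DIFFER
  Position 3: 'd' vs 'e' => DIFFER
Positions that differ: 4

4


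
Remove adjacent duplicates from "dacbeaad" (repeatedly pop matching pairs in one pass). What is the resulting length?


Input: dacbeaad
Stack-based adjacent duplicate removal:
  Read 'd': push. Stack: d
  Read 'a': push. Stack: da
  Read 'c': push. Stack: dac
  Read 'b': push. Stack: dacb
  Read 'e': push. Stack: dacbe
  Read 'a': push. Stack: dacbea
  Read 'a': matches stack top 'a' => pop. Stack: dacbe
  Read 'd': push. Stack: dacbed
Final stack: "dacbed" (length 6)

6


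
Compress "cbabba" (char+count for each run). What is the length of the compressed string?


Input: cbabba
Runs:
  'c' x 1 => "c1"
  'b' x 1 => "b1"
  'a' x 1 => "a1"
  'b' x 2 => "b2"
  'a' x 1 => "a1"
Compressed: "c1b1a1b2a1"
Compressed length: 10

10


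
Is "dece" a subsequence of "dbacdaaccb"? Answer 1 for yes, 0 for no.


Check if "dece" is a subsequence of "dbacdaaccb"
Greedy scan:
  Position 0 ('d'): matches sub[0] = 'd'
  Position 1 ('b'): no match needed
  Position 2 ('a'): no match needed
  Position 3 ('c'): no match needed
  Position 4 ('d'): no match needed
  Position 5 ('a'): no match needed
  Position 6 ('a'): no match needed
  Position 7 ('c'): no match needed
  Position 8 ('c'): no match needed
  Position 9 ('b'): no match needed
Only matched 1/4 characters => not a subsequence

0


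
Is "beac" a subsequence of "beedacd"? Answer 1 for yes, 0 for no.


Check if "beac" is a subsequence of "beedacd"
Greedy scan:
  Position 0 ('b'): matches sub[0] = 'b'
  Position 1 ('e'): matches sub[1] = 'e'
  Position 2 ('e'): no match needed
  Position 3 ('d'): no match needed
  Position 4 ('a'): matches sub[2] = 'a'
  Position 5 ('c'): matches sub[3] = 'c'
  Position 6 ('d'): no match needed
All 4 characters matched => is a subsequence

1


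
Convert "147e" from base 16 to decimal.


Input: "147e" in base 16
Positional expansion:
  Digit '1' (value 1) x 16^3 = 4096
  Digit '4' (value 4) x 16^2 = 1024
  Digit '7' (value 7) x 16^1 = 112
  Digit 'e' (value 14) x 16^0 = 14
Sum = 5246

5246


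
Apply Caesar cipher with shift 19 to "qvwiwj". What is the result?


Caesar cipher: shift "qvwiwj" by 19
  'q' (pos 16) + 19 = pos 9 = 'j'
  'v' (pos 21) + 19 = pos 14 = 'o'
  'w' (pos 22) + 19 = pos 15 = 'p'
  'i' (pos 8) + 19 = pos 1 = 'b'
  'w' (pos 22) + 19 = pos 15 = 'p'
  'j' (pos 9) + 19 = pos 2 = 'c'
Result: jopbpc

jopbpc


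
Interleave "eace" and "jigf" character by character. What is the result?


Interleaving "eace" and "jigf":
  Position 0: 'e' from first, 'j' from second => "ej"
  Position 1: 'a' from first, 'i' from second => "ai"
  Position 2: 'c' from first, 'g' from second => "cg"
  Position 3: 'e' from first, 'f' from second => "ef"
Result: ejaicgef

ejaicgef


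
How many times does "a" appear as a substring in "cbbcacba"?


Searching for "a" in "cbbcacba"
Scanning each position:
  Position 0: "c" => no
  Position 1: "b" => no
  Position 2: "b" => no
  Position 3: "c" => no
  Position 4: "a" => MATCH
  Position 5: "c" => no
  Position 6: "b" => no
  Position 7: "a" => MATCH
Total occurrences: 2

2


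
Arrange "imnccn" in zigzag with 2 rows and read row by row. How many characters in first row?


Zigzag "imnccn" into 2 rows:
Placing characters:
  'i' => row 0
  'm' => row 1
  'n' => row 0
  'c' => row 1
  'c' => row 0
  'n' => row 1
Rows:
  Row 0: "inc"
  Row 1: "mcn"
First row length: 3

3


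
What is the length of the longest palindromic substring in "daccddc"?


Input: "daccddc"
Checking substrings for palindromes:
  [3:7] "cddc" (len 4) => palindrome
  [2:4] "cc" (len 2) => palindrome
  [4:6] "dd" (len 2) => palindrome
Longest palindromic substring: "cddc" with length 4

4


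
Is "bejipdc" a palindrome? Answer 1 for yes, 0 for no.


Input: bejipdc
Reversed: cdpijeb
  Compare pos 0 ('b') with pos 6 ('c'): MISMATCH
  Compare pos 1 ('e') with pos 5 ('d'): MISMATCH
  Compare pos 2 ('j') with pos 4 ('p'): MISMATCH
Result: not a palindrome

0


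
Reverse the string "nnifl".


Input: nnifl
Reading characters right to left:
  Position 4: 'l'
  Position 3: 'f'
  Position 2: 'i'
  Position 1: 'n'
  Position 0: 'n'
Reversed: lfinn

lfinn


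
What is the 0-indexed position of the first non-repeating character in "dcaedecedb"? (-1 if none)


Input: dcaedecedb
Character frequencies:
  'a': 1
  'b': 1
  'c': 2
  'd': 3
  'e': 3
Scanning left to right for freq == 1:
  Position 0 ('d'): freq=3, skip
  Position 1 ('c'): freq=2, skip
  Position 2 ('a'): unique! => answer = 2

2


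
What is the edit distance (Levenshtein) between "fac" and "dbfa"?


Computing edit distance: "fac" -> "dbfa"
DP table:
           d    b    f    a
      0    1    2    3    4
  f   1    1    2    2    3
  a   2    2    2    3    2
  c   3    3    3    3    3
Edit distance = dp[3][4] = 3

3


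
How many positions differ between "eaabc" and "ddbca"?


Comparing "eaabc" and "ddbca" position by position:
  Position 0: 'e' vs 'd' => DIFFER
  Position 1: 'a' vs 'd' => DIFFER
  Position 2: 'a' vs 'b' => DIFFER
  Position 3: 'b' vs 'c' => DIFFER
  Position 4: 'c' vs 'a' => DIFFER
Positions that differ: 5

5


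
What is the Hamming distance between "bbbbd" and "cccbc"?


Comparing "bbbbd" and "cccbc" position by position:
  Position 0: 'b' vs 'c' => differ
  Position 1: 'b' vs 'c' => differ
  Position 2: 'b' vs 'c' => differ
  Position 3: 'b' vs 'b' => same
  Position 4: 'd' vs 'c' => differ
Total differences (Hamming distance): 4

4


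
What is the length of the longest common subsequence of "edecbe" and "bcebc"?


LCS of "edecbe" and "bcebc"
DP table:
           b    c    e    b    c
      0    0    0    0    0    0
  e   0    0    0    1    1    1
  d   0    0    0    1    1    1
  e   0    0    0    1    1    1
  c   0    0    1    1    1    2
  b   0    1    1    1    2    2
  e   0    1    1    2    2    2
LCS length = dp[6][5] = 2

2


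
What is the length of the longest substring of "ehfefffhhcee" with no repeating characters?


Input: "ehfefffhhcee"
Sliding window (track last position of each char):
  Position 0 ('e'): window [0,0] length 1 -- new best
  Position 1 ('h'): window [0,1] length 2 -- new best
  Position 2 ('f'): window [0,2] length 3 -- new best
  Position 3 ('e'): repeat (last at 0), move window start to 1
  Position 3 ('e'): window [1,3] length 3
  Position 4 ('f'): repeat (last at 2), move window start to 3
  Position 4 ('f'): window [3,4] length 2
  Position 5 ('f'): repeat (last at 4), move window start to 5
  Position 5 ('f'): window [5,5] length 1
  Position 6 ('f'): repeat (last at 5), move window start to 6
  Position 6 ('f'): window [6,6] length 1
  Position 7 ('h'): window [6,7] length 2
  Position 8 ('h'): repeat (last at 7), move window start to 8
  Position 8 ('h'): window [8,8] length 1
  Position 9 ('c'): window [8,9] length 2
  Position 10 ('e'): window [8,10] length 3
  Position 11 ('e'): repeat (last at 10), move window start to 11
  Position 11 ('e'): window [11,11] length 1
Longest substring with no repeats: "ehf" with length 3

3


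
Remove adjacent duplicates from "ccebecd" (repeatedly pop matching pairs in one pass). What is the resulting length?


Input: ccebecd
Stack-based adjacent duplicate removal:
  Read 'c': push. Stack: c
  Read 'c': matches stack top 'c' => pop. Stack: (empty)
  Read 'e': push. Stack: e
  Read 'b': push. Stack: eb
  Read 'e': push. Stack: ebe
  Read 'c': push. Stack: ebec
  Read 'd': push. Stack: ebecd
Final stack: "ebecd" (length 5)

5


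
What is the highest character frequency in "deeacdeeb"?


Input: deeacdeeb
Character counts:
  'a': 1
  'b': 1
  'c': 1
  'd': 2
  'e': 4
Maximum frequency: 4

4


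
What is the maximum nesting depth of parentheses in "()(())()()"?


Input: "()(())()()"
Tracking depth:
  Position 0 '(': depth becomes 1
  Position 1 ')': depth becomes 0
  Position 2 '(': depth becomes 1
  Position 3 '(': depth becomes 2
  Position 4 ')': depth becomes 1
  Position 5 ')': depth becomes 0
  Position 6 '(': depth becomes 1
  Position 7 ')': depth becomes 0
  Position 8 '(': depth becomes 1
  Position 9 ')': depth becomes 0
Maximum depth reached: 2

2


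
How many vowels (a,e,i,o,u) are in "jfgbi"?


Input: jfgbi
Checking each character:
  'j' at position 0: consonant
  'f' at position 1: consonant
  'g' at position 2: consonant
  'b' at position 3: consonant
  'i' at position 4: vowel (running total: 1)
Total vowels: 1

1


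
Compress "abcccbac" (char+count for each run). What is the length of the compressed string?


Input: abcccbac
Runs:
  'a' x 1 => "a1"
  'b' x 1 => "b1"
  'c' x 3 => "c3"
  'b' x 1 => "b1"
  'a' x 1 => "a1"
  'c' x 1 => "c1"
Compressed: "a1b1c3b1a1c1"
Compressed length: 12

12


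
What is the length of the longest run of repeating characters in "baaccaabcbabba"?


Input: "baaccaabcbabba"
Scanning for longest run:
  Position 1 ('a'): new char, reset run to 1
  Position 2 ('a'): continues run of 'a', length=2
  Position 3 ('c'): new char, reset run to 1
  Position 4 ('c'): continues run of 'c', length=2
  Position 5 ('a'): new char, reset run to 1
  Position 6 ('a'): continues run of 'a', length=2
  Position 7 ('b'): new char, reset run to 1
  Position 8 ('c'): new char, reset run to 1
  Position 9 ('b'): new char, reset run to 1
  Position 10 ('a'): new char, reset run to 1
  Position 11 ('b'): new char, reset run to 1
  Position 12 ('b'): continues run of 'b', length=2
  Position 13 ('a'): new char, reset run to 1
Longest run: 'a' with length 2

2


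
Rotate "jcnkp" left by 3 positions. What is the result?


Input: "jcnkp", rotate left by 3
First 3 characters: "jcn"
Remaining characters: "kp"
Concatenate remaining + first: "kp" + "jcn" = "kpjcn"

kpjcn


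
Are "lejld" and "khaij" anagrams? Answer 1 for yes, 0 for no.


Strings: "lejld", "khaij"
Sorted first:  dejll
Sorted second: ahijk
Differ at position 0: 'd' vs 'a' => not anagrams

0


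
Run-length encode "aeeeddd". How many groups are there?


Input: aeeeddd
Scanning for consecutive runs:
  Group 1: 'a' x 1 (positions 0-0)
  Group 2: 'e' x 3 (positions 1-3)
  Group 3: 'd' x 3 (positions 4-6)
Total groups: 3

3


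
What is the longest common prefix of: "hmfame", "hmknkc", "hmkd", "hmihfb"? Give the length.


Words: hmfame, hmknkc, hmkd, hmihfb
  Position 0: all 'h' => match
  Position 1: all 'm' => match
  Position 2: ('f', 'k', 'k', 'i') => mismatch, stop
LCP = "hm" (length 2)

2


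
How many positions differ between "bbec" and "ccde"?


Comparing "bbec" and "ccde" position by position:
  Position 0: 'b' vs 'c' => DIFFER
  Position 1: 'b' vs 'c' => DIFFER
  Position 2: 'e' vs 'd' => DIFFER
  Position 3: 'c' vs 'e' => DIFFER
Positions that differ: 4

4


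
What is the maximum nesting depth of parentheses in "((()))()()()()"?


Input: "((()))()()()()"
Tracking depth:
  Position 0 '(': depth becomes 1
  Position 1 '(': depth becomes 2
  Position 2 '(': depth becomes 3
  Position 3 ')': depth becomes 2
  Position 4 ')': depth becomes 1
  Position 5 ')': depth becomes 0
  Position 6 '(': depth becomes 1
  Position 7 ')': depth becomes 0
  Position 8 '(': depth becomes 1
  Position 9 ')': depth becomes 0
  Position 10 '(': depth becomes 1
  Position 11 ')': depth becomes 0
  Position 12 '(': depth becomes 1
  Position 13 ')': depth becomes 0
Maximum depth reached: 3

3


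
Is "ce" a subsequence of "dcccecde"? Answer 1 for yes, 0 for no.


Check if "ce" is a subsequence of "dcccecde"
Greedy scan:
  Position 0 ('d'): no match needed
  Position 1 ('c'): matches sub[0] = 'c'
  Position 2 ('c'): no match needed
  Position 3 ('c'): no match needed
  Position 4 ('e'): matches sub[1] = 'e'
  Position 5 ('c'): no match needed
  Position 6 ('d'): no match needed
  Position 7 ('e'): no match needed
All 2 characters matched => is a subsequence

1


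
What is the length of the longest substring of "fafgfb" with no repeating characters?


Input: "fafgfb"
Sliding window (track last position of each char):
  Position 0 ('f'): window [0,0] length 1 -- new best
  Position 1 ('a'): window [0,1] length 2 -- new best
  Position 2 ('f'): repeat (last at 0), move window start to 1
  Position 2 ('f'): window [1,2] length 2
  Position 3 ('g'): window [1,3] length 3 -- new best
  Position 4 ('f'): repeat (last at 2), move window start to 3
  Position 4 ('f'): window [3,4] length 2
  Position 5 ('b'): window [3,5] length 3
Longest substring with no repeats: "afg" with length 3

3


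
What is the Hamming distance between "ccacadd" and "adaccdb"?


Comparing "ccacadd" and "adaccdb" position by position:
  Position 0: 'c' vs 'a' => differ
  Position 1: 'c' vs 'd' => differ
  Position 2: 'a' vs 'a' => same
  Position 3: 'c' vs 'c' => same
  Position 4: 'a' vs 'c' => differ
  Position 5: 'd' vs 'd' => same
  Position 6: 'd' vs 'b' => differ
Total differences (Hamming distance): 4

4


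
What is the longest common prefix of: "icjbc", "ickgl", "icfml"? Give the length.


Words: icjbc, ickgl, icfml
  Position 0: all 'i' => match
  Position 1: all 'c' => match
  Position 2: ('j', 'k', 'f') => mismatch, stop
LCP = "ic" (length 2)

2


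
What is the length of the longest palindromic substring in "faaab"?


Input: "faaab"
Checking substrings for palindromes:
  [1:4] "aaa" (len 3) => palindrome
  [1:3] "aa" (len 2) => palindrome
  [2:4] "aa" (len 2) => palindrome
Longest palindromic substring: "aaa" with length 3

3


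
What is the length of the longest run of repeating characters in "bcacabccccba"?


Input: "bcacabccccba"
Scanning for longest run:
  Position 1 ('c'): new char, reset run to 1
  Position 2 ('a'): new char, reset run to 1
  Position 3 ('c'): new char, reset run to 1
  Position 4 ('a'): new char, reset run to 1
  Position 5 ('b'): new char, reset run to 1
  Position 6 ('c'): new char, reset run to 1
  Position 7 ('c'): continues run of 'c', length=2
  Position 8 ('c'): continues run of 'c', length=3
  Position 9 ('c'): continues run of 'c', length=4
  Position 10 ('b'): new char, reset run to 1
  Position 11 ('a'): new char, reset run to 1
Longest run: 'c' with length 4

4
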